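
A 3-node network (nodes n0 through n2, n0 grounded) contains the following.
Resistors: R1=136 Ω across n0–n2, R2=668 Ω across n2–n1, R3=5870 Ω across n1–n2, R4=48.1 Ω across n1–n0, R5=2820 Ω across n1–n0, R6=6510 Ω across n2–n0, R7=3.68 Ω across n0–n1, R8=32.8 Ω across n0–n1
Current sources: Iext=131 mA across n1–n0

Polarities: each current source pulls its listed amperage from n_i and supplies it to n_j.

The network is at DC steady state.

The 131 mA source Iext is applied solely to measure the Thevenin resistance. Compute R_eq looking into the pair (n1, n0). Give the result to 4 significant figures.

R_eq = 3.079 Ω

Apply KCL at each of the 2 non-ground nodes and solve the resulting linear system.
Node n1: branches {R2, R3, R4, R5, R7, R8, Iext} → V_1 = -0.4034
Node n2: branches {R1, R2, R3, R6} → V_2 = -0.07332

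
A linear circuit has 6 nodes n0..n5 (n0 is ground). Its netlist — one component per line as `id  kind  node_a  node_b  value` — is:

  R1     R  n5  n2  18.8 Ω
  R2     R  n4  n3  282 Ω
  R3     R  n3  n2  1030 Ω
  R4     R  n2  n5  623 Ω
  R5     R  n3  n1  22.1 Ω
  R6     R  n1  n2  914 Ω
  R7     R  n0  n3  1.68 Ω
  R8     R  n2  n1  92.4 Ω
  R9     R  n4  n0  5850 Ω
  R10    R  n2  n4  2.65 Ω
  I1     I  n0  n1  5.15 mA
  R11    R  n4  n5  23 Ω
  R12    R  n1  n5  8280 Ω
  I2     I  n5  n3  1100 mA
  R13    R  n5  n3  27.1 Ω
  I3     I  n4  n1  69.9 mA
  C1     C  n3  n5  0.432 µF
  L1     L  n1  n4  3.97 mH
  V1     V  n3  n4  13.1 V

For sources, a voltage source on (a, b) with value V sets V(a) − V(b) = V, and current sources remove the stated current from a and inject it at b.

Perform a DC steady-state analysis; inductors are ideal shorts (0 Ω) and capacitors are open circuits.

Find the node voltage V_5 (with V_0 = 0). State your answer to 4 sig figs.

MNA unknowns: 5 node voltages V₁..V_5 plus 2 source currents (L1, V1)
R1: Y=0.05319 on G[5,2]
R2: Y=0.003546 on G[4,3]
R3: Y=0.0009709 on G[3,2]
R4: Y=0.001605 on G[2,5]
R5: Y=0.04525 on G[3,1]
R6: Y=0.001094 on G[1,2]
R7: Y=0.5952 on G[0,3]
R8: Y=0.01082 on G[2,1]
R9: Y=0.0001709 on G[4,0]
R10: Y=0.3774 on G[2,4]
I1: z[0]−=0.00515, z[1]+=0.00515
R11: Y=0.04348 on G[4,5]
R12: Y=0.0001208 on G[1,5]
I2: z[5]−=1.1, z[3]+=1.1
R13: Y=0.03690 on G[5,3]
I3: z[4]−=0.0699, z[1]+=0.0699
C1: Y=0.000 on G[3,5]
L1: row V1−V4=0, i_L1 at 1,4
V1: row V3−V4=13.1, i_V1 at 3,4
solve → V1=-13.09, V2=-13.65, V3=0.01241, V4=-13.09, V5=-17.87
aux → i_L1=0.6606, i_V1=-0.2198

-17.87 V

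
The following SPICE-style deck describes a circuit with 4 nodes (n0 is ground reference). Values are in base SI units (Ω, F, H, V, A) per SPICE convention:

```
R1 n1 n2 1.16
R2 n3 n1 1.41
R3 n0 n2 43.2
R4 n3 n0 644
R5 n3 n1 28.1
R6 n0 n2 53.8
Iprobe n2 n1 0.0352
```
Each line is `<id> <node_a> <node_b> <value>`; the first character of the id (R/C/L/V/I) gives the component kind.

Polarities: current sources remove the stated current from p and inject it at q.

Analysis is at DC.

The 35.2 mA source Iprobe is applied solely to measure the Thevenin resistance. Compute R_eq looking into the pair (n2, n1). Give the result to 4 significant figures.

R_eq = 1.158 Ω

Element admittances at DC:
  Y(R1) = 0.8621 S between n1,n2
  Y(R2) = 0.7092 S between n3,n1
  Y(R3) = 0.02315 S between n0,n2
  Y(R4) = 0.001553 S between n3,n0
  Y(R5) = 0.03559 S between n3,n1
  Y(R6) = 0.01859 S between n0,n2
  Iprobe: injects 0.0352 A into n1 (from n2)
Assemble and solve the 3×3 MNA system:
  V(n1)=0.03930  V(n2)=-0.001459  V(n3)=0.03922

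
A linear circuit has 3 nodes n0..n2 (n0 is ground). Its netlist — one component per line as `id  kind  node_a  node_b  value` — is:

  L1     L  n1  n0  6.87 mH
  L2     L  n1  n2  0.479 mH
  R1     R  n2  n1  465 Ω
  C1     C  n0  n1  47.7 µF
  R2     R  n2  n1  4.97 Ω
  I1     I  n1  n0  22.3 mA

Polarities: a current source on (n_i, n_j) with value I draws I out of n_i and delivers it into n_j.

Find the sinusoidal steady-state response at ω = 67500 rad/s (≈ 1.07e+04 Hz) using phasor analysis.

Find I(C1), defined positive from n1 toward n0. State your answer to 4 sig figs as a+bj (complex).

-0.02231+0.000j A

Apply KCL at each of the 2 non-ground nodes and solve the resulting linear system.
Node n1: branches {L1, L2, R1, C1, R2, I1} → V_1 = 0.000+0.006931j
Node n2: branches {L2, R1, R2} → V_2 = 0.000+0.006931j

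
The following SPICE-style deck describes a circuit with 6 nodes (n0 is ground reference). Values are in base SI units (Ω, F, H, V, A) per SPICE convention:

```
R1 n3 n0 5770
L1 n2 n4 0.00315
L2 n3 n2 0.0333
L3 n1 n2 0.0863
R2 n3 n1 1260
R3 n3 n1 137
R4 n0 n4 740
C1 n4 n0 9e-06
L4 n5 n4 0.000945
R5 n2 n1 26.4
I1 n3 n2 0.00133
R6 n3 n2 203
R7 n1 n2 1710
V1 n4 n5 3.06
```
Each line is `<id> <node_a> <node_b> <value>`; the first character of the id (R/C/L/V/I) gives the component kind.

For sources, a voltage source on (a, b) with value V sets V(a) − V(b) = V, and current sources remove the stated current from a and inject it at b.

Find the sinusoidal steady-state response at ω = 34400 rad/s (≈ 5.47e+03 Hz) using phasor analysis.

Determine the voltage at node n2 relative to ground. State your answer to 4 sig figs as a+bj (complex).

-0.0001162+0.002047j V

MNA unknowns: 5 node voltages V₁..V_5 plus 1 source current (V1)
R1: Y=0.0001733+0.000j on G[3,0]
L1: Y=0.000-0.009228j on G[2,4]
L2: Y=0.000-0.0008730j on G[3,2]
L3: Y=0.000-0.0003368j on G[1,2]
R2: Y=0.0007937+0.000j on G[3,1]
R3: Y=0.007299+0.000j on G[3,1]
R4: Y=0.001351+0.000j on G[0,4]
C1: Y=0.000+0.3096j on G[4,0]
L4: Y=0.000-0.03076j on G[5,4]
R5: Y=0.03788+0.000j on G[2,1]
I1: z[3]−=0.00133, z[2]+=0.00133
R6: Y=0.004926+0.000j on G[3,2]
R7: Y=0.0005848+0.000j on G[1,2]
V1: row V4−V5=3.06, i_V1 at 4,5
solve → V1=-0.01961+0.0004387j, V2=-0.0001162+0.002047j, V3=-0.1123-0.006392j, V4=3.853e-06-6.286e-05j, V5=-3.060-6.286e-05j
aux → i_V1=0.000+0.09413j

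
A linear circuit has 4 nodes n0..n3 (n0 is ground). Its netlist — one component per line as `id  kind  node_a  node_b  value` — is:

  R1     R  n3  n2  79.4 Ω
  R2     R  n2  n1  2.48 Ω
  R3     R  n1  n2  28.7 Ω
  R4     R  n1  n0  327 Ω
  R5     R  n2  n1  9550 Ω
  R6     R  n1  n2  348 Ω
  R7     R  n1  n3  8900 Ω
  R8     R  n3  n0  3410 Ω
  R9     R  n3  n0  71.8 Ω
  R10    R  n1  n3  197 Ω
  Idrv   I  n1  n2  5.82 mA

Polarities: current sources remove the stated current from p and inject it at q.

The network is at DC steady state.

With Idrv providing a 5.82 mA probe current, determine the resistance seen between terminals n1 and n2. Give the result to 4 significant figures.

Apply KCL at each of the 3 non-ground nodes and solve the resulting linear system.
Node n1: branches {R2, R3, R4, R5, R6, R7, R10, Idrv} → V_1 = -0.006666
Node n2: branches {R1, R2, R3, R5, R6, Idrv} → V_2 = 0.006389
Node n3: branches {R1, R7, R8, R9, R10} → V_3 = 0.001433

R_eq = 2.243 Ω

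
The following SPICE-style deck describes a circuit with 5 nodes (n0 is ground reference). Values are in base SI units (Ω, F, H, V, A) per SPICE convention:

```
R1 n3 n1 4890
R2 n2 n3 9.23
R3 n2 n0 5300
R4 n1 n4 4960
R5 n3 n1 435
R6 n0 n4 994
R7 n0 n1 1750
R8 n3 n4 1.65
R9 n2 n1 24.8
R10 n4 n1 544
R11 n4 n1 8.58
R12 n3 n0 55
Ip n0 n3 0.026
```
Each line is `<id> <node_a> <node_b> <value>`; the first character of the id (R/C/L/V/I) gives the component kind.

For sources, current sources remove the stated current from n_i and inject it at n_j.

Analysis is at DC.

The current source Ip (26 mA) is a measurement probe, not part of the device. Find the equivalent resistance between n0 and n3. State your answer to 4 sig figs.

MNA unknowns: 4 node voltages V₁..V_4
R1: Y=0.0002045 on G[3,1]
R2: Y=0.1083 on G[2,3]
R3: Y=0.0001887 on G[2,0]
R4: Y=0.0002016 on G[1,4]
R5: Y=0.002299 on G[3,1]
R6: Y=0.001006 on G[0,4]
R7: Y=0.0005714 on G[0,1]
R8: Y=0.6061 on G[3,4]
R9: Y=0.04032 on G[2,1]
R10: Y=0.001838 on G[4,1]
R11: Y=0.1166 on G[4,1]
R12: Y=0.01818 on G[3,0]
Ip: z[0]−=0.026, z[3]+=0.026
solve → V1=1.296, V2=1.300, V3=1.304, V4=1.301

R_eq = 50.15 Ω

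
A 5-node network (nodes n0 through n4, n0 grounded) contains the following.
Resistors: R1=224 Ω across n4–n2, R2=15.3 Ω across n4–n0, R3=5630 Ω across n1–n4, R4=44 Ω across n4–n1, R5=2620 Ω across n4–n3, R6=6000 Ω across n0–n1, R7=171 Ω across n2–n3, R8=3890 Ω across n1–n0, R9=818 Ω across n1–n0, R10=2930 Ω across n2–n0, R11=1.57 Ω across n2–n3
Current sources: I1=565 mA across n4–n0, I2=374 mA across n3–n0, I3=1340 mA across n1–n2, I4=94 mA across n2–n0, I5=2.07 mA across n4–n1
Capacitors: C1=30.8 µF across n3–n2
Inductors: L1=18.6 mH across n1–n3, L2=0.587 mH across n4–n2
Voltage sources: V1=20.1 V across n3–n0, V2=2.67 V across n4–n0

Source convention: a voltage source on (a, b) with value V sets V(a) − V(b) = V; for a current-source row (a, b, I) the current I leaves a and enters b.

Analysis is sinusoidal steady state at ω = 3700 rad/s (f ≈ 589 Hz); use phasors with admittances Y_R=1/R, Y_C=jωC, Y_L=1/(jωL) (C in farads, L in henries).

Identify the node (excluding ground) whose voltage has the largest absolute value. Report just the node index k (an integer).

1

MNA unknowns: 4 node voltages V₁..V_4 plus 2 source currents (V1, V2)
R1: Y=0.004464+0.000j on G[4,2]
R2: Y=0.06536+0.000j on G[4,0]
R3: Y=0.0001776+0.000j on G[1,4]
R4: Y=0.02273+0.000j on G[4,1]
I1: z[4]−=0.565, z[0]+=0.565
I2: z[3]−=0.374, z[0]+=0.374
I3: z[1]−=1.34, z[2]+=1.34
R5: Y=0.0003817+0.000j on G[4,3]
R6: Y=0.0001667+0.000j on G[0,1]
C1: Y=0.000+0.1140j on G[3,2]
I4: z[2]−=0.094, z[0]+=0.094
R7: Y=0.005848+0.000j on G[2,3]
I5: z[4]−=0.00207, z[1]+=0.00207
R8: Y=0.0002571+0.000j on G[1,0]
L1: Y=0.000-0.01453j on G[1,3]
R9: Y=0.001222+0.000j on G[1,0]
R10: Y=0.0003413+0.000j on G[2,0]
R11: Y=0.6369+0.000j on G[2,3]
L2: Y=0.000-0.4604j on G[4,2]
V1: row V3−V0=20.1, i_V1 at 3,0
V2: row V4−V0=2.67, i_V2 at 4,0
solve → V1=-33.30-31.60j, V2=16.34+10.38j, V3=20.10+0.000j, V4=2.670+0.000j
aux → i_V1=-4.440+7.020j, i_V2=3.282-6.971j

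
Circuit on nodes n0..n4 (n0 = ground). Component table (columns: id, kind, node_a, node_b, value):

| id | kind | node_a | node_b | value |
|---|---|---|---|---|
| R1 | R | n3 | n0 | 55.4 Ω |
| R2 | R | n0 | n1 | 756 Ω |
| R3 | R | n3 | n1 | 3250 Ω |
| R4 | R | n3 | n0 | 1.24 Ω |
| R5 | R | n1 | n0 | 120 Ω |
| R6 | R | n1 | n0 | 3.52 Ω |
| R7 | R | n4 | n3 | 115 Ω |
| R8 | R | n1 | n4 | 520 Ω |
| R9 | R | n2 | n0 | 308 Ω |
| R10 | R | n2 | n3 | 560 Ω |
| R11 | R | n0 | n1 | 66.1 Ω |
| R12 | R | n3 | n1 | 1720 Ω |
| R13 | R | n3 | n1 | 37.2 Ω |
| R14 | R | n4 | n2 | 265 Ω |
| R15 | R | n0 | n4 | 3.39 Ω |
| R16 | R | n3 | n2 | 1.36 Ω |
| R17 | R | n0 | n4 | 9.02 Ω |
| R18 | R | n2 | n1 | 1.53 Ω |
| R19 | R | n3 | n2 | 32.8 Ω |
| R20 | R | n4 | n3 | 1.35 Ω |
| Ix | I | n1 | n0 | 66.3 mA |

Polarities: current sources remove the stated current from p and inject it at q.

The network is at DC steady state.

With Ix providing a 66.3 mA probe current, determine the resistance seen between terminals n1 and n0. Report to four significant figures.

MNA unknowns: 4 node voltages V₁..V_4
R1: Y=0.01805 on G[3,0]
R2: Y=0.001323 on G[0,1]
R3: Y=0.0003077 on G[3,1]
R4: Y=0.8065 on G[3,0]
R5: Y=0.008333 on G[1,0]
R6: Y=0.2841 on G[1,0]
R7: Y=0.008696 on G[4,3]
R8: Y=0.001923 on G[1,4]
R9: Y=0.003247 on G[2,0]
R10: Y=0.001786 on G[2,3]
R11: Y=0.01513 on G[0,1]
R12: Y=0.0005814 on G[3,1]
R13: Y=0.02688 on G[3,1]
R14: Y=0.003774 on G[4,2]
R15: Y=0.2950 on G[0,4]
R16: Y=0.7353 on G[3,2]
R17: Y=0.1109 on G[0,4]
R18: Y=0.6536 on G[2,1]
R19: Y=0.03049 on G[3,2]
R20: Y=0.7407 on G[4,3]
Ix: z[1]−=0.0663, z[0]+=0.0663
solve → V1=-0.1116, V2=-0.06668, V3=-0.02895, V4=-0.01909

R_eq = 1.683 Ω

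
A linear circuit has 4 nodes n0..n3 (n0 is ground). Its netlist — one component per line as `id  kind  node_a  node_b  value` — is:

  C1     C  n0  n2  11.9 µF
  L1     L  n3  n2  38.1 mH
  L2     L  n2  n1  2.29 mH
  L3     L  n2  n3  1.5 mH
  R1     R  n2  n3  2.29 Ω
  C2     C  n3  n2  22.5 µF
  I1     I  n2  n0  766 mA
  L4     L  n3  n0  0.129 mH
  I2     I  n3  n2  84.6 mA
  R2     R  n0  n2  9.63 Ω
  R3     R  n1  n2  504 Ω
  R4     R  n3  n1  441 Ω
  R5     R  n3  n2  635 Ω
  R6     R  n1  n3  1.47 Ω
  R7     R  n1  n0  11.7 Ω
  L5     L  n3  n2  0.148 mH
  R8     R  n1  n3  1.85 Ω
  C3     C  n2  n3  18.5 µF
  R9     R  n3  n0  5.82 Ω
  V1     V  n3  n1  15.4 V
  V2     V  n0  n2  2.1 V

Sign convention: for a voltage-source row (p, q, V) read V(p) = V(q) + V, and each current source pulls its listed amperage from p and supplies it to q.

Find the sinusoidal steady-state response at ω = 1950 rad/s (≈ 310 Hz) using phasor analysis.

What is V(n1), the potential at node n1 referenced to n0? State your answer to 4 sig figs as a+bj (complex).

Element admittances at ω=1950 rad/s:
  Y(C1) = 0.000+0.02320j S between n0,n2
  Y(L1) = 0.000-0.01346j S between n3,n2
  Y(L2) = 0.000-0.2239j S between n2,n1
  Y(L3) = 0.000-0.3419j S between n2,n3
  Y(R1) = 0.4367+0.000j S between n2,n3
  Y(C2) = 0.000+0.04388j S between n3,n2
  I1: injects 0.766 A into n0 (from n2)
  Y(L4) = 0.000-3.975j S between n3,n0
  I2: injects 0.0846 A into n2 (from n3)
  Y(R2) = 0.1038+0.000j S between n0,n2
  Y(R3) = 0.001984+0.000j S between n1,n2
  Y(R4) = 0.002268+0.000j S between n3,n1
  Y(R5) = 0.001575+0.000j S between n3,n2
  Y(R6) = 0.6803+0.000j S between n1,n3
  Y(R7) = 0.08547+0.000j S between n1,n0
  Y(L5) = 0.000-3.465j S between n3,n2
  Y(R8) = 0.5405+0.000j S between n1,n3
  Y(C3) = 0.000+0.03607j S between n2,n3
  Y(R9) = 0.1718+0.000j S between n3,n0
  V1: constraint V(n3)−V(n1) = 15.4
  V2: constraint V(n0)−V(n2) = 2.1
Assemble and solve the 5×5 MNA system:
  V(n1)=-16.01+0.09575j  V(n2)=-2.100+0.000j  V(n3)=-0.6058+0.09575j
  i(V1)=-20.21+3.122j  i(V2)=-0.5435+2.384j

-16.01+0.09575j V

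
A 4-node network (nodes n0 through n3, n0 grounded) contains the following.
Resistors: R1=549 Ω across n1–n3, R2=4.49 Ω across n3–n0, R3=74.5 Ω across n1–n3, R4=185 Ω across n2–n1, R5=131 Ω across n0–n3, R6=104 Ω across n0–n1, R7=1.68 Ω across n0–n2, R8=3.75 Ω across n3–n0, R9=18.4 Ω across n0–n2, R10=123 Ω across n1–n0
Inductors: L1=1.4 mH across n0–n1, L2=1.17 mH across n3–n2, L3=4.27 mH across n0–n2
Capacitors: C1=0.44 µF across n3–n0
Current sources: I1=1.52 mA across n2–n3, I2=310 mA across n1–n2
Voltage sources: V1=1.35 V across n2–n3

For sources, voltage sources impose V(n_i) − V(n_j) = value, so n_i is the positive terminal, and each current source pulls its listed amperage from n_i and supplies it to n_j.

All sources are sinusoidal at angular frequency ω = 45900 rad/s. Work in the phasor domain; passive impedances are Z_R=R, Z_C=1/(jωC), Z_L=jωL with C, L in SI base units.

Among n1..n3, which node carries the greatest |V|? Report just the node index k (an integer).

Element admittances at ω=45900 rad/s:
  Y(R1) = 0.001821+0.000j S between n1,n3
  Y(R2) = 0.2227+0.000j S between n3,n0
  Y(L1) = 0.000-0.01556j S between n0,n1
  Y(R3) = 0.01342+0.000j S between n1,n3
  Y(C1) = 0.000+0.02020j S between n3,n0
  Y(R4) = 0.005405+0.000j S between n2,n1
  Y(L2) = 0.000-0.01862j S between n3,n2
  I1: injects 0.00152 A into n3 (from n2)
  I2: injects 0.31 A into n2 (from n1)
  Y(R5) = 0.007634+0.000j S between n0,n3
  Y(R6) = 0.009615+0.000j S between n0,n1
  Y(R7) = 0.5952+0.000j S between n0,n2
  Y(R8) = 0.2667+0.000j S between n3,n0
  Y(L3) = 0.000-0.005102j S between n0,n2
  Y(R9) = 0.05435+0.000j S between n0,n2
  Y(R10) = 0.008130+0.000j S between n1,n0
  V1: constraint V(n2)−V(n3) = 1.35
Assemble and solve the 4×4 MNA system:
  V(n1)=-7.050-2.877j  V(n2)=0.7328-0.03702j  V(n3)=-0.6172-0.03702j
  i(V1)=-0.2094+0.03757j

1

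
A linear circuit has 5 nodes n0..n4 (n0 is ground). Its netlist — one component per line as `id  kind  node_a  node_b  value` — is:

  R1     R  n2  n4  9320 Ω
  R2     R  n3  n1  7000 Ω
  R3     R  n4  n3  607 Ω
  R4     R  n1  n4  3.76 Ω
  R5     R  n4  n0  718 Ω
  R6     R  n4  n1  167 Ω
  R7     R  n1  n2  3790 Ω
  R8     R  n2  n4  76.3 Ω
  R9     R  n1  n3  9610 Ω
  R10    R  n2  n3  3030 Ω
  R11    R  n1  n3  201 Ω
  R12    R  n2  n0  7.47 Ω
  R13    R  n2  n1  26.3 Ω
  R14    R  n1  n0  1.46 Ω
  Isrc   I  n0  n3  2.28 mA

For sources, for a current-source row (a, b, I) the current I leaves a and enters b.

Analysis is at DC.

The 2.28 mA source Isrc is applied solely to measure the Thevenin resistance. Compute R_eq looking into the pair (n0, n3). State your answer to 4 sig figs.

MNA unknowns: 4 node voltages V₁..V_4
R1: Y=0.0001073 on G[2,4]
R2: Y=0.0001429 on G[3,1]
R3: Y=0.001647 on G[4,3]
R4: Y=0.2660 on G[1,4]
R5: Y=0.001393 on G[4,0]
R6: Y=0.005988 on G[4,1]
R7: Y=0.0002639 on G[1,2]
R8: Y=0.01311 on G[2,4]
R9: Y=0.0001041 on G[1,3]
R10: Y=0.0003300 on G[2,3]
R11: Y=0.004975 on G[1,3]
R12: Y=0.1339 on G[2,0]
R13: Y=0.03802 on G[2,1]
R14: Y=0.6849 on G[1,0]
Isrc: z[0]−=0.00228, z[3]+=0.00228
solve → V1=0.003020, V2=0.001529, V3=0.3200, V4=0.004749

R_eq = 140.4 Ω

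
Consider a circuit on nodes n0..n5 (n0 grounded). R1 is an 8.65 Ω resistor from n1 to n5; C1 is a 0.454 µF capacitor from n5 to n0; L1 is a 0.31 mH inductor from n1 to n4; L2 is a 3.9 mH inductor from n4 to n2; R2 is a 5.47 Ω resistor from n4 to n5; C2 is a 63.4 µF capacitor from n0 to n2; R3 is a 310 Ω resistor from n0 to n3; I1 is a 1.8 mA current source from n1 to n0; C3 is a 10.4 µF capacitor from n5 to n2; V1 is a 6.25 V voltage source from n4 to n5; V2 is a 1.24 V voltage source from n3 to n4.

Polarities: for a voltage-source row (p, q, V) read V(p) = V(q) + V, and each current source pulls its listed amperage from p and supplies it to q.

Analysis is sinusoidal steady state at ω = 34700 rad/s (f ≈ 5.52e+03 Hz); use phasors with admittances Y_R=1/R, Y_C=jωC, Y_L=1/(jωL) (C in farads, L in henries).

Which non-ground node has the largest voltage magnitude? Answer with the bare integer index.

Apply KCL at each of the 5 non-ground nodes and solve the resulting linear system.
Node n1: branches {R1, L1, I1} → V_1 = 2.568-2.977j
Node n2: branches {L2, C2, C3} → V_2 = -0.001004+0.01139j
Node n3: branches {R3, V2} → V_3 = 7.613+0.08229j
Node n4: branches {L1, L2, R2, V1, V2} → V_4 = 6.373+0.08229j
Node n5: branches {R1, C1, R2, C3, V1} → V_5 = 0.1234+0.08229j
Source currents: i(V1)=-1.452+0.4006j, i(V2)=-0.02456-0.0002655j

3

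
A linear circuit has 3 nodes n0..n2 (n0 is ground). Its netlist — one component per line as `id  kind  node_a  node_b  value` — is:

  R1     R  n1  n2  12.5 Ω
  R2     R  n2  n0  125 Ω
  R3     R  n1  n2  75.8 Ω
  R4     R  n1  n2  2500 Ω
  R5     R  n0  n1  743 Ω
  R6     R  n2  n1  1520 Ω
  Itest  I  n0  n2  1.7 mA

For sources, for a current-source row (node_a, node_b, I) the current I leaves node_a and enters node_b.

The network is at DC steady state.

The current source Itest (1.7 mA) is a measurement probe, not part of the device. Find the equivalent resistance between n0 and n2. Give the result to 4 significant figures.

R_eq = 107.2 Ω

Element admittances at DC:
  Y(R1) = 0.08000 S between n1,n2
  Y(R2) = 0.008000 S between n2,n0
  Y(R3) = 0.01319 S between n1,n2
  Y(R4) = 0.0004000 S between n1,n2
  Y(R5) = 0.001346 S between n0,n1
  Y(R6) = 0.0006579 S between n2,n1
  Itest: injects 0.0017 A into n2 (from n0)
Assemble and solve the 2×2 MNA system:
  V(n1)=0.1797  V(n2)=0.1823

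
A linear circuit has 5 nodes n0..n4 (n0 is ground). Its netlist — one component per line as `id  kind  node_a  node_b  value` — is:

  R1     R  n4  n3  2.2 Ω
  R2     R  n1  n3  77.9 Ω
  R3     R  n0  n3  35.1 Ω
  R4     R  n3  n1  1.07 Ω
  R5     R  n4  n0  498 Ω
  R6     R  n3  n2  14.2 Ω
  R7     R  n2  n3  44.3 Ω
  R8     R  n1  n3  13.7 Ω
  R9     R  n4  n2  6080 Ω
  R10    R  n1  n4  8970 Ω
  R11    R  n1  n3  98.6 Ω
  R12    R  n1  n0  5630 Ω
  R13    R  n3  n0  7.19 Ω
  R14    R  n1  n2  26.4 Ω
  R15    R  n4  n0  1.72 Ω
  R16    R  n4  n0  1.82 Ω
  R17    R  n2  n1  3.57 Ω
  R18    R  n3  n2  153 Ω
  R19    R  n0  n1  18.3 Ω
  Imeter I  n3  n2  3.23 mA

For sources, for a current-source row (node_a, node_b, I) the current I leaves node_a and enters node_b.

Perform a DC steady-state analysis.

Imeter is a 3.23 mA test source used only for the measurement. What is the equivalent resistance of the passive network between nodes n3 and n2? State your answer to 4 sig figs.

Apply KCL at each of the 4 non-ground nodes and solve the resulting linear system.
Node n1: branches {R2, R4, R8, R10, R11, R12, R14, R17, R19} → V_1 = 0.001912
Node n2: branches {R6, R7, R9, R14, R17, R18, Imeter} → V_2 = 0.009137
Node n3: branches {R1, R2, R3, R4, R6, R7, R8, R11, R13, R18, Imeter} → V_3 = -0.0002156
Node n4: branches {R1, R5, R9, R10, R15, R16} → V_4 = -6.064e-05

R_eq = 2.896 Ω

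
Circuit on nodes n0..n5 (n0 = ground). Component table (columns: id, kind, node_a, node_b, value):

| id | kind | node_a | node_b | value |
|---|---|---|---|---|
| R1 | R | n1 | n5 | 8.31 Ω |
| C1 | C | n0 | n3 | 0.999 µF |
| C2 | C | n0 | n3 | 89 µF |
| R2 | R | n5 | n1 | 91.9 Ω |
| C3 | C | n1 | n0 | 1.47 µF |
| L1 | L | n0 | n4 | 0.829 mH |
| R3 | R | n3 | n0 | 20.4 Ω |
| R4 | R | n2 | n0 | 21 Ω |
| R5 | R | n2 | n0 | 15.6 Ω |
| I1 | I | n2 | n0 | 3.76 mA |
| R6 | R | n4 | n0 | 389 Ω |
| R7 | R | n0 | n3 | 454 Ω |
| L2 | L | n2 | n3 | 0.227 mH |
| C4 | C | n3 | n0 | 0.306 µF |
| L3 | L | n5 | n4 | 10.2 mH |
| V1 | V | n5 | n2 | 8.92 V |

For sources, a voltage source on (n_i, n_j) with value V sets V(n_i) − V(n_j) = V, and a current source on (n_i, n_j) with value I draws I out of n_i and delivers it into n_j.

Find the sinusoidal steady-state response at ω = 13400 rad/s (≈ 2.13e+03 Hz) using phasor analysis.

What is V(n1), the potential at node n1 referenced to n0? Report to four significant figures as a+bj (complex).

Element admittances at ω=13400 rad/s:
  Y(R1) = 0.1203+0.000j S between n1,n5
  Y(C1) = 0.000+0.01339j S between n0,n3
  Y(C2) = 0.000+1.193j S between n0,n3
  Y(R2) = 0.01088+0.000j S between n5,n1
  Y(C3) = 0.000+0.01970j S between n1,n0
  Y(L1) = 0.000-0.09002j S between n0,n4
  Y(R3) = 0.04902+0.000j S between n3,n0
  Y(R4) = 0.04762+0.000j S between n2,n0
  Y(R5) = 0.06410+0.000j S between n2,n0
  I1: injects 0.00376 A into n0 (from n2)
  Y(R6) = 0.002571+0.000j S between n4,n0
  Y(R7) = 0.002203+0.000j S between n0,n3
  Y(L2) = 0.000-0.3288j S between n2,n3
  Y(C4) = 0.000+0.004100j S between n3,n0
  Y(L3) = 0.000-0.007316j S between n5,n4
  V1: constraint V(n5)−V(n2) = 8.92
Assemble and solve the 6×6 MNA system:
  V(n1)=8.918-1.467j  V(n2)=0.2186-0.1284j  V(n3)=-0.08404+0.04301j  V(n4)=0.6862-0.02777j  V(n5)=9.139-0.1284j
  i(V1)=-0.02816-0.1138j

8.918-1.467j V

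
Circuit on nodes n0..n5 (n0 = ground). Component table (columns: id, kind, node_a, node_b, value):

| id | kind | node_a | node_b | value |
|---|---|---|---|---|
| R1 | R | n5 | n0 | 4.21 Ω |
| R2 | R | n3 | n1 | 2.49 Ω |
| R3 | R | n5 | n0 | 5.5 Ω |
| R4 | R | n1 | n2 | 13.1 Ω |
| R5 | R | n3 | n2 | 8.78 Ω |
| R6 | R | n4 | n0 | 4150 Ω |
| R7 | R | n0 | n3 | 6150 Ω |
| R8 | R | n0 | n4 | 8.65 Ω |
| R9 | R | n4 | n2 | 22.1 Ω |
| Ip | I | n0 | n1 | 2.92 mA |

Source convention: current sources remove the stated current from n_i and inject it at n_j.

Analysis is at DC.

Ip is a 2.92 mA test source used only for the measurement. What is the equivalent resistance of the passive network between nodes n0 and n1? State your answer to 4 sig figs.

R_eq = 36.59 Ω

Element admittances at DC:
  Y(R1) = 0.2375 S between n5,n0
  Y(R2) = 0.4016 S between n3,n1
  Y(R3) = 0.1818 S between n5,n0
  Y(R4) = 0.07634 S between n1,n2
  Y(R5) = 0.1139 S between n3,n2
  Y(R6) = 0.0002410 S between n4,n0
  Y(R7) = 0.0001626 S between n0,n3
  Y(R8) = 0.1156 S between n0,n4
  Y(R9) = 0.04525 S between n4,n2
  Ip: injects 0.00292 A into n1 (from n0)
Assemble and solve the 5×5 MNA system:
  V(n1)=0.1068  V(n2)=0.08922  V(n3)=0.1029  V(n4)=0.02506  V(n5)=0.000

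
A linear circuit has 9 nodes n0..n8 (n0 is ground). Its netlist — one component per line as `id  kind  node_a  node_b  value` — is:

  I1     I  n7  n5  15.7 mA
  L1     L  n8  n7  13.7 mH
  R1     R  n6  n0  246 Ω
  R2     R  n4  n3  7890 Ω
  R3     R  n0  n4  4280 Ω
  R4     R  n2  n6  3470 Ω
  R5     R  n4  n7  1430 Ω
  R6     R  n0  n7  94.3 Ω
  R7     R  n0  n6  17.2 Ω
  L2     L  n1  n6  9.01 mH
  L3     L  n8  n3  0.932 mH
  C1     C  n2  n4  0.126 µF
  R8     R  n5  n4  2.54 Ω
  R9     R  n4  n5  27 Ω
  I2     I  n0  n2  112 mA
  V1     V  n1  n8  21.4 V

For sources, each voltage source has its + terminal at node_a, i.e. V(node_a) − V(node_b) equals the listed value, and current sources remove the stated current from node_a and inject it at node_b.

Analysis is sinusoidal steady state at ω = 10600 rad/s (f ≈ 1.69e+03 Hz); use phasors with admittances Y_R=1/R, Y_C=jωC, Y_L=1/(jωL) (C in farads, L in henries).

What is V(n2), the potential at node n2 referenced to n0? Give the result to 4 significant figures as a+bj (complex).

101.6-44.30j V

MNA unknowns: 8 node voltages V₁..V_8 plus 1 source current (V1)
I1: z[7]−=0.0157, z[5]+=0.0157
L1: Y=0.000-0.006886j on G[8,7]
R1: Y=0.004065+0.000j on G[6,0]
R2: Y=0.0001267+0.000j on G[4,3]
R3: Y=0.0002336+0.000j on G[0,4]
R4: Y=0.0002882+0.000j on G[2,6]
R5: Y=0.0006993+0.000j on G[4,7]
R6: Y=0.01060+0.000j on G[0,7]
R7: Y=0.05814+0.000j on G[0,6]
L2: Y=0.000-0.01047j on G[1,6]
L3: Y=0.000-0.1012j on G[8,3]
C1: Y=0.000+0.001336j on G[2,4]
R8: Y=0.3937+0.000j on G[5,4]
R9: Y=0.03704+0.000j on G[4,5]
I2: z[0]−=0.112, z[2]+=0.112
V1: row V1−V8=21.4, i_V1 at 1,8
solve → V1=9.537+3.338j, V2=101.6-44.30j, V3=-11.88+3.469j, V4=92.42+17.91j, V5=92.45+17.91j, V6=1.294-1.585j, V7=0.9370+8.905j, V8=-11.86+3.338j
aux → i_V1=-0.05155+0.08631j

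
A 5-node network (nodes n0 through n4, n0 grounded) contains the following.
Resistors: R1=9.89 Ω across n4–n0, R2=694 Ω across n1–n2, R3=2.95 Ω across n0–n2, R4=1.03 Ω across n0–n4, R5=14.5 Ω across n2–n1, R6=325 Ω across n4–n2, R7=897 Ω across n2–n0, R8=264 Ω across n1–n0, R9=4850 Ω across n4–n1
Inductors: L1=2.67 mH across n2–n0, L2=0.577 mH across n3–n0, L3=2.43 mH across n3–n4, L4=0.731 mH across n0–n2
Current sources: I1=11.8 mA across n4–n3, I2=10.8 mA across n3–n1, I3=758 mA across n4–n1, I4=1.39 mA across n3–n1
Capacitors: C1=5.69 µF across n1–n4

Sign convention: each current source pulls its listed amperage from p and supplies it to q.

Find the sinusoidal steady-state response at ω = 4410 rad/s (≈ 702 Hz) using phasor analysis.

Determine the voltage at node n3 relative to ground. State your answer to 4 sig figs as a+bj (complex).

Element admittances at ω=4410 rad/s:
  Y(R1) = 0.1011+0.000j S between n4,n0
  Y(R2) = 0.001441+0.000j S between n1,n2
  Y(L1) = 0.000-0.08493j S between n2,n0
  I1: injects 0.0118 A into n3 (from n4)
  Y(R3) = 0.3390+0.000j S between n0,n2
  Y(L2) = 0.000-0.3930j S between n3,n0
  Y(R4) = 0.9709+0.000j S between n0,n4
  I2: injects 0.0108 A into n1 (from n3)
  Y(C1) = 0.000+0.02509j S between n1,n4
  Y(R5) = 0.06897+0.000j S between n2,n1
  Y(R6) = 0.003077+0.000j S between n4,n2
  Y(L3) = 0.000-0.09332j S between n3,n4
  Y(R7) = 0.001115+0.000j S between n2,n0
  Y(R8) = 0.003788+0.000j S between n1,n0
  Y(R9) = 0.0002062+0.000j S between n4,n1
  Y(L4) = 0.000-0.3102j S between n0,n2
  I3: injects 0.758 A into n1 (from n4)
  I4: injects 0.00139 A into n1 (from n3)
Assemble and solve the 4×4 MNA system:
  V(n1)=10.34-3.139j  V(n2)=1.184+0.5983j  V(n3)=-0.1242+0.03990j  V(n4)=-0.6473+0.2121j

-0.1242+0.03990j V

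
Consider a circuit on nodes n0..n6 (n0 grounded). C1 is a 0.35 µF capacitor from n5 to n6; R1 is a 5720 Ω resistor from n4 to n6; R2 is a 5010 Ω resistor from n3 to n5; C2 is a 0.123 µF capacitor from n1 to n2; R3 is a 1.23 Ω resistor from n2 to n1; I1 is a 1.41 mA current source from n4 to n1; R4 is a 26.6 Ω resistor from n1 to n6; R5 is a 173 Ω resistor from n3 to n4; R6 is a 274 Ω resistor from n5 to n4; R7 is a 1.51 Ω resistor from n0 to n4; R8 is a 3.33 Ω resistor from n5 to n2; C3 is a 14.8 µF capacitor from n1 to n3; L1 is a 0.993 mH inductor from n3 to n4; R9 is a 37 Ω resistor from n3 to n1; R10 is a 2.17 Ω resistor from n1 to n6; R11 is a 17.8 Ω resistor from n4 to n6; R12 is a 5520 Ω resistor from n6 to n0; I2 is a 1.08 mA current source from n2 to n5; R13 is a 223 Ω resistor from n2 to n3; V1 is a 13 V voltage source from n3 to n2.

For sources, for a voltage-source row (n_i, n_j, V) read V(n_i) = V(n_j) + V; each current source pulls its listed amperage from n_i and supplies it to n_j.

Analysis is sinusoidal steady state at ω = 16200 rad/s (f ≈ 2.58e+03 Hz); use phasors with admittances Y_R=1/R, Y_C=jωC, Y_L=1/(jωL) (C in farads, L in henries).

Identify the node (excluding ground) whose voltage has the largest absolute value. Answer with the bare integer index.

1

MNA unknowns: 6 node voltages V₁..V_6 plus 1 source current (V1)
C1: Y=0.000+0.005670j on G[5,6]
R1: Y=0.0001748+0.000j on G[4,6]
R2: Y=0.0001996+0.000j on G[3,5]
C2: Y=0.000+0.001993j on G[1,2]
R3: Y=0.8130+0.000j on G[2,1]
I1: z[4]−=0.00141, z[1]+=0.00141
R4: Y=0.03759+0.000j on G[1,6]
R5: Y=0.005780+0.000j on G[3,4]
R6: Y=0.003650+0.000j on G[5,4]
R7: Y=0.6623+0.000j on G[0,4]
R8: Y=0.3003+0.000j on G[5,2]
C3: Y=0.000+0.2398j on G[1,3]
L1: Y=0.000-0.06216j on G[3,4]
R9: Y=0.02703+0.000j on G[3,1]
R10: Y=0.4608+0.000j on G[1,6]
R11: Y=0.05618+0.000j on G[4,6]
R12: Y=0.0001812+0.000j on G[6,0]
I2: z[2]−=0.00108, z[5]+=0.00108
R13: Y=0.004484+0.000j on G[2,3]
V1: row V3−V2=13, i_V1 at 3,2
solve → V1=-5.203+6.898j, V2=-6.765+4.067j, V3=6.235+4.067j, V4=0.001272-0.001689j, V5=-6.712+4.056j, V6=-4.651+6.174j
aux → i_V1=-1.338-2.302j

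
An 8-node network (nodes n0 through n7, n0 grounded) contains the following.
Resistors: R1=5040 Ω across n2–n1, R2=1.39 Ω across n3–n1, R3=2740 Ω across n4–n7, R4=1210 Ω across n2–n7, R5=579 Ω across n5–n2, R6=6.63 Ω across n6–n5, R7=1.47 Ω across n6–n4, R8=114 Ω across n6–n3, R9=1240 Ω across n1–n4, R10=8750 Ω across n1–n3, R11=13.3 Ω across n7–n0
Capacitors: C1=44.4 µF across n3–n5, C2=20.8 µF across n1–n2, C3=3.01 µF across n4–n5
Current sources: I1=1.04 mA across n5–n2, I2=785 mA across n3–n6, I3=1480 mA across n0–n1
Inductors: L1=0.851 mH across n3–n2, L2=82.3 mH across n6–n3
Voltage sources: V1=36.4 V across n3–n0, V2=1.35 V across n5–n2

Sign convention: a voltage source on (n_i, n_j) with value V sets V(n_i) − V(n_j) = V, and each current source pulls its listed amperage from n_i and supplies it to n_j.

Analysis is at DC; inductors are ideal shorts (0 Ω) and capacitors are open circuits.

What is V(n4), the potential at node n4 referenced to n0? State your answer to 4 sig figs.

MNA unknowns: 7 node voltages V₁..V_7 plus 4 source currents (L1, L2, V1, V2)
R1: Y=0.0001984 on G[2,1]
C1: Y=0.000 on G[3,5]
R2: Y=0.7194 on G[3,1]
R3: Y=0.0003650 on G[4,7]
I1: z[5]−=0.00104, z[2]+=0.00104
C2: Y=0.000 on G[1,2]
R4: Y=0.0008264 on G[2,7]
C3: Y=0.000 on G[4,5]
R5: Y=0.001727 on G[5,2]
R6: Y=0.1508 on G[6,5]
L1: row V3−V2=0, i_L1 at 3,2
R7: Y=0.6803 on G[6,4]
I2: z[3]−=0.785, z[6]+=0.785
L2: row V6−V3=0, i_L2 at 6,3
R8: Y=0.008772 on G[6,3]
R9: Y=0.0008065 on G[1,4]
I3: z[0]−=1.48, z[1]+=1.48
R10: Y=0.0001143 on G[1,3]
R11: Y=0.07519 on G[7,0]
V1: row V3−V0=36.4, i_V1 at 3,0
V2: row V5−V2=1.35, i_V2 at 5,2
solve → V1=38.45, V2=36.40, V3=36.40, V4=36.38, V5=37.75, V6=36.40, V7=0.5677
aux → i_L1=0.2328, i_L2=0.9772, i_V1=1.437, i_V2=-0.2070

36.38 V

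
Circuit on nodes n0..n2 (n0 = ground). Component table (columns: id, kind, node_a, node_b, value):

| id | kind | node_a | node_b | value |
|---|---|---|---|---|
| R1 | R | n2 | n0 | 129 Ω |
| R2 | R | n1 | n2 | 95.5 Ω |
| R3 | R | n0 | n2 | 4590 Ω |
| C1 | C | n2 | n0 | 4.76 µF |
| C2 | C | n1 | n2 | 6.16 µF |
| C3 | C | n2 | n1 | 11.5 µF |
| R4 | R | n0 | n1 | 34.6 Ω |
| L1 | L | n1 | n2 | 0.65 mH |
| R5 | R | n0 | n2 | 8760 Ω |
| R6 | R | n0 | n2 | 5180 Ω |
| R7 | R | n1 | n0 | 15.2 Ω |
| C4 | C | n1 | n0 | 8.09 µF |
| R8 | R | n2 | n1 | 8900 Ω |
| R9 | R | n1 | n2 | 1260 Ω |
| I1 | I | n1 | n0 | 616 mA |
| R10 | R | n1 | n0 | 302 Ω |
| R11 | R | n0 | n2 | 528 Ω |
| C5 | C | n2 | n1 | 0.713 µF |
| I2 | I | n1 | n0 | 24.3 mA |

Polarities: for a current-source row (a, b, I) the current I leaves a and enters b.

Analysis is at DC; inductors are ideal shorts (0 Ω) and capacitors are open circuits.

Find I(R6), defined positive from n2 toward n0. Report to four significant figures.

-0.001143 A

Apply KCL at each of the 2 non-ground nodes and solve the resulting linear system.
Node n1: branches {R2, C2, C3, R4, L1, R7, C4, R8, R9, I1, R10, C5, I2} → V_1 = -5.919
Node n2: branches {R1, R2, R3, C1, C2, C3, L1, R5, R6, R8, R9, R11, C5} → V_2 = -5.919
Source currents: i(L1)=-0.06020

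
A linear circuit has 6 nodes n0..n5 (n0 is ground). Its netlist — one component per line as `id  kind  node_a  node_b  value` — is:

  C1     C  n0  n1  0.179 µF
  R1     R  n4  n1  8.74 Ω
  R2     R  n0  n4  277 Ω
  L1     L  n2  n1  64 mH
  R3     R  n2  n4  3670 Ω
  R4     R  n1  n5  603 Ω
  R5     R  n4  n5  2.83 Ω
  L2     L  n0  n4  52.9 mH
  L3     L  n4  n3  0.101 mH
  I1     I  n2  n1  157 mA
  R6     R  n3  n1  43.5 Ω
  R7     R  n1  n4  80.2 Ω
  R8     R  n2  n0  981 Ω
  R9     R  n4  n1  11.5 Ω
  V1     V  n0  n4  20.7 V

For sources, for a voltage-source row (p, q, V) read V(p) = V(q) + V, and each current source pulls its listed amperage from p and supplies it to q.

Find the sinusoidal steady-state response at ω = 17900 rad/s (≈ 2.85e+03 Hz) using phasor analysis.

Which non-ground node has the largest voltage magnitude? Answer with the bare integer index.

Element admittances at ω=17900 rad/s:
  Y(C1) = 0.000+0.003204j S between n0,n1
  Y(R1) = 0.1144+0.000j S between n4,n1
  Y(R2) = 0.003610+0.000j S between n0,n4
  Y(L1) = 0.000-0.0008729j S between n2,n1
  Y(R3) = 0.0002725+0.000j S between n2,n4
  Y(R4) = 0.001658+0.000j S between n1,n5
  Y(R5) = 0.3534+0.000j S between n4,n5
  Y(L2) = 0.000-0.001056j S between n0,n4
  Y(L3) = 0.000-0.5531j S between n4,n3
  I1: injects 0.157 A into n1 (from n2)
  Y(R6) = 0.02299+0.000j S between n3,n1
  Y(R7) = 0.01247+0.000j S between n1,n4
  Y(R8) = 0.001019+0.000j S between n2,n0
  Y(R9) = 0.08696+0.000j S between n4,n1
  V1: constraint V(n0)−V(n4) = 20.7
Assemble and solve the 6×6 MNA system:
  V(n1)=-20.22+0.5383j  V(n2)=-92.52-48.86j  V(n3)=-20.72+0.02095j  V(n4)=-20.70+0.000j  V(n5)=-20.70+0.002515j
  i(V1)=-0.1708-0.09272j

2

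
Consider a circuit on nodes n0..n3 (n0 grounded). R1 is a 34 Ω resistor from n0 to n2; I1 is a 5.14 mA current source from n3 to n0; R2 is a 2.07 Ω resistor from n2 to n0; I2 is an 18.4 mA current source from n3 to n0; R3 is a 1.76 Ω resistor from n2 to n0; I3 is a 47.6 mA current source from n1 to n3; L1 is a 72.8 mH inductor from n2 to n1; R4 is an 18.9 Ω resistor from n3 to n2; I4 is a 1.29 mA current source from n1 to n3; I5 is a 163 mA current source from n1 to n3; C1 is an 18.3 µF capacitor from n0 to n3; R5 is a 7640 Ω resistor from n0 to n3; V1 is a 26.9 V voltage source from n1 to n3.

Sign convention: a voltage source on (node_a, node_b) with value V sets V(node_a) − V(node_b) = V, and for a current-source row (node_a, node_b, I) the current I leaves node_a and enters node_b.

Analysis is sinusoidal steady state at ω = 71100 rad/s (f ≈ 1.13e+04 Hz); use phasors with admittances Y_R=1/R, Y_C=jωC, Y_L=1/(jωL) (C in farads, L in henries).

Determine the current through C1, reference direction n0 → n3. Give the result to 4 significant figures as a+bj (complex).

Apply KCL at each of the 3 non-ground nodes and solve the resulting linear system.
Node n1: branches {I3, L1, I4, I5, V1} → V_1 = 26.90+0.01822j
Node n2: branches {R1, R2, R3, L1, R4} → V_2 = 0.0001484-0.003735j
Node n3: branches {I1, I2, I3, R4, I4, I5, C1, R5, V1} → V_3 = 0.003100+0.01822j
Source currents: i(V1)=-0.2119+0.005198j

0.02370-0.004034j A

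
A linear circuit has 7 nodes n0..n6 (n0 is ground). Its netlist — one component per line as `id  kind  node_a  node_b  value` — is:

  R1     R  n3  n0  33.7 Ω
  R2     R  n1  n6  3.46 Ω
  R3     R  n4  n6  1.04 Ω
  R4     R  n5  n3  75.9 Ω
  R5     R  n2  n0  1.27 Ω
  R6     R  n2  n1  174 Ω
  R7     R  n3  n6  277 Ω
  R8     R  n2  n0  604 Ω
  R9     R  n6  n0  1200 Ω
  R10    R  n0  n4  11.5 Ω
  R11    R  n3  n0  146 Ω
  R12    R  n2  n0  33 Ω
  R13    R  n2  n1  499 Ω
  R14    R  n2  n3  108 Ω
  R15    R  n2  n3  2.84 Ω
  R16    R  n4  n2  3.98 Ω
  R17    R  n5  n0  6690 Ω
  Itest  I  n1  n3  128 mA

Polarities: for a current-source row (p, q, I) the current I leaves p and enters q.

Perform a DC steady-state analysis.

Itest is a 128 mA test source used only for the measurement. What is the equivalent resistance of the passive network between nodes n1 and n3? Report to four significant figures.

R_eq = 9.435 Ω

MNA unknowns: 6 node voltages V₁..V_6
R1: Y=0.02967 on G[3,0]
R2: Y=0.2890 on G[1,6]
R3: Y=0.9615 on G[4,6]
R4: Y=0.01318 on G[5,3]
R5: Y=0.7874 on G[2,0]
R6: Y=0.005747 on G[2,1]
R7: Y=0.003610 on G[3,6]
R8: Y=0.001656 on G[2,0]
R9: Y=0.0008333 on G[6,0]
R10: Y=0.08696 on G[0,4]
R11: Y=0.006849 on G[3,0]
R12: Y=0.03030 on G[2,0]
R13: Y=0.002004 on G[2,1]
R14: Y=0.009259 on G[2,3]
R15: Y=0.3521 on G[2,3]
R16: Y=0.2513 on G[4,2]
R17: Y=0.0001495 on G[5,0]
Itest: z[1]−=0.128, z[3]+=0.128
solve → V1=-0.8743, V2=0.02087, V3=0.3334, V4=-0.3329, V5=0.3296, V6=-0.4554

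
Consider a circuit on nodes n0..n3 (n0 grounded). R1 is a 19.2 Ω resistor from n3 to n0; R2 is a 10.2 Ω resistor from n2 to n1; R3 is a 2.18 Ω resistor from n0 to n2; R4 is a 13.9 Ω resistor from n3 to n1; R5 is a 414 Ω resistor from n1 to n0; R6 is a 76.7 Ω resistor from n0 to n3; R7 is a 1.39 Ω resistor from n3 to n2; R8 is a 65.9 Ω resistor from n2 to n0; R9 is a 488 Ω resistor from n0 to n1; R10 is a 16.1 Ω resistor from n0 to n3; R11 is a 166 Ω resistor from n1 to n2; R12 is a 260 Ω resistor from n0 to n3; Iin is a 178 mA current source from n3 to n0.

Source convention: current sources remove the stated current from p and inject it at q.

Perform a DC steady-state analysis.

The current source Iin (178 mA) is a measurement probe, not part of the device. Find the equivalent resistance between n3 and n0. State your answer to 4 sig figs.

Apply KCL at each of the 3 non-ground nodes and solve the resulting linear system.
Node n1: branches {R2, R4, R5, R9, R11} → V_1 = -0.3148
Node n2: branches {R2, R3, R7, R8, R11} → V_2 = -0.2570
Node n3: branches {R1, R4, R6, R7, R10, R12, Iin} → V_3 = -0.4180

R_eq = 2.348 Ω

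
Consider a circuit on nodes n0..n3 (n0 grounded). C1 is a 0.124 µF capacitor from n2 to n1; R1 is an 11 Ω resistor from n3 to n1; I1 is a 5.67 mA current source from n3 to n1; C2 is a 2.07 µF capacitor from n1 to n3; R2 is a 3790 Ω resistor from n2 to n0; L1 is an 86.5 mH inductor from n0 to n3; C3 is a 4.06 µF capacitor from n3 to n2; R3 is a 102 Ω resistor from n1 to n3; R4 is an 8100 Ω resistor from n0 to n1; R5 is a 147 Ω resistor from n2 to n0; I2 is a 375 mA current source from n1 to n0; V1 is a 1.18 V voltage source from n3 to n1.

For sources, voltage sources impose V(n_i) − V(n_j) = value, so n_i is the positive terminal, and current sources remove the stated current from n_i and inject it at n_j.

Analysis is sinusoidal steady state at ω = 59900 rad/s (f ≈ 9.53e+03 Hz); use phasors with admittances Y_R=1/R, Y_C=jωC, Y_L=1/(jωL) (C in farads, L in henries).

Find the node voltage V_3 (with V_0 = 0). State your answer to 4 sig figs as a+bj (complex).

-52.14+0.04518j V

MNA unknowns: 3 node voltages V₁..V_3 plus 1 source current (V1)
C1: Y=0.000+0.007428j on G[2,1]
R1: Y=0.09091+0.000j on G[3,1]
I1: z[3]−=0.00567, z[1]+=0.00567
C2: Y=0.000+0.1240j on G[1,3]
R2: Y=0.0002639+0.000j on G[2,0]
L1: Y=0.000-0.0001930j on G[0,3]
C3: Y=0.000+0.2432j on G[3,2]
R3: Y=0.009804+0.000j on G[1,3]
R4: Y=0.0001235+0.000j on G[0,1]
R5: Y=0.006803+0.000j on G[2,0]
I2: z[1]−=0.375, z[0]+=0.375
V1: row V3−V1=1.18, i_V1 at 3,1
solve → V1=-53.32+0.04518j, V2=-52.14-1.425j, V3=-52.14+0.04518j
aux → i_V1=0.2330-0.1551j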